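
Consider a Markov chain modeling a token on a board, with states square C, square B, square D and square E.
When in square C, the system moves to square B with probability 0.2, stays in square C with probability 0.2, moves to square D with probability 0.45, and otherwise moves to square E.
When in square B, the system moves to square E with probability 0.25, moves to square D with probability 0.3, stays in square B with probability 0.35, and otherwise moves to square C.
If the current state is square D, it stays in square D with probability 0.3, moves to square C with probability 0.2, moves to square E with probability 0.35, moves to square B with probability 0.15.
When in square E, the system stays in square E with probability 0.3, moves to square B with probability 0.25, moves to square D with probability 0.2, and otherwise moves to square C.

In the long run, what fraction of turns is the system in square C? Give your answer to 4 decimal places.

Let the stationary distribution be π with π = πP and π_1 + π_2 + π_3 + π_4 = 1.
π_1 = 0.2·π_1 + 0.1·π_2 + 0.2·π_3 + 0.25·π_4
π_2 = 0.2·π_1 + 0.35·π_2 + 0.15·π_3 + 0.25·π_4
π_3 = 0.45·π_1 + 0.3·π_2 + 0.3·π_3 + 0.2·π_4
Solving with the normalization constraint gives π = (0.1904, 0.2337, 0.3011, 0.2748).
So the stationary probability of square C is 0.1904.

0.1904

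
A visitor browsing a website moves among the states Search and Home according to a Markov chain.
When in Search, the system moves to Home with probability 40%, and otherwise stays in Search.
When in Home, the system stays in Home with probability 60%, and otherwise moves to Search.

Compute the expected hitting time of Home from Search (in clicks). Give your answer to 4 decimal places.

Let t(s) be the expected number of clicks to first reach Home from state s, with t(Home) = 0. Conditioning on the first click:
t(Search) = 1 + 0.6·t(Search)
Solving: t(Search) = 2.5000.
Expected clicks from Search to Home: 2.5000.

2.5000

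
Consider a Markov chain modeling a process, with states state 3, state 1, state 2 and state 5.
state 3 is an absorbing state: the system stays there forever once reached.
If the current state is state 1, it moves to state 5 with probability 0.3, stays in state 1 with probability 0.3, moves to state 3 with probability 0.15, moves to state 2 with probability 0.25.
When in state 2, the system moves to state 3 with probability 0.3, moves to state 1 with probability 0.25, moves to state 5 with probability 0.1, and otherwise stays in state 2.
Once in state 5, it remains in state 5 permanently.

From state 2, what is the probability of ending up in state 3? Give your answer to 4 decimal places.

Let h(s) be the probability of absorption at state 3 starting from transient state s. Then h(state 3) = 1 and h(state 5) = 0. By first-step analysis:
h(state 1) = 0.15·1 + 0.3·h(state 1) + 0.25·h(state 2) + 0.3·0
h(state 2) = 0.3·1 + 0.25·h(state 1) + 0.35·h(state 2) + 0.1·0
Solving: h(state 1) = 0.4395, h(state 2) = 0.6306.
Starting from state 2, the probability is 0.6306.

0.6306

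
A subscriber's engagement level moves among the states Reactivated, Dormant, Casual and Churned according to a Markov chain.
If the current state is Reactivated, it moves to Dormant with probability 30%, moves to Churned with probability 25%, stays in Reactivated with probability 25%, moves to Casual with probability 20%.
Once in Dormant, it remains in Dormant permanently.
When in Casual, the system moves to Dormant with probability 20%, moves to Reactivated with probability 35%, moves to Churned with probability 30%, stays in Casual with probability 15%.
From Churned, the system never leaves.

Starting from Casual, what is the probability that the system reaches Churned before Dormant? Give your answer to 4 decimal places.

Let h(s) be the probability of absorption at Churned starting from transient state s. Then h(Churned) = 1 and h(Dormant) = 0. By first-step analysis:
h(Reactivated) = 0.25·h(Reactivated) + 0.3·0 + 0.2·h(Casual) + 0.25·1
h(Casual) = 0.35·h(Reactivated) + 0.2·0 + 0.15·h(Casual) + 0.3·1
Solving: h(Reactivated) = 0.4802, h(Casual) = 0.5507.
Starting from Casual, the probability is 0.5507.

0.5507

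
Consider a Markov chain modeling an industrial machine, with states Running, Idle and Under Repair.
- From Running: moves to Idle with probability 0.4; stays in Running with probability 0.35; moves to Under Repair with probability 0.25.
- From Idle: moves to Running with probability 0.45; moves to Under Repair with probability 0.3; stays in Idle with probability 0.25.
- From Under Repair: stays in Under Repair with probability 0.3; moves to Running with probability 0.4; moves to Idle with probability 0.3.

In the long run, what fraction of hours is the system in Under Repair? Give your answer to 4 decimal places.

0.2802

Let the stationary distribution be π with π = πP and π_1 + π_2 + π_3 = 1.
π_1 = 0.35·π_1 + 0.45·π_2 + 0.4·π_3
π_2 = 0.4·π_1 + 0.25·π_2 + 0.3·π_3
Solving with the normalization constraint gives π = (0.3964, 0.3235, 0.2802).
So the stationary probability of Under Repair is 0.2802.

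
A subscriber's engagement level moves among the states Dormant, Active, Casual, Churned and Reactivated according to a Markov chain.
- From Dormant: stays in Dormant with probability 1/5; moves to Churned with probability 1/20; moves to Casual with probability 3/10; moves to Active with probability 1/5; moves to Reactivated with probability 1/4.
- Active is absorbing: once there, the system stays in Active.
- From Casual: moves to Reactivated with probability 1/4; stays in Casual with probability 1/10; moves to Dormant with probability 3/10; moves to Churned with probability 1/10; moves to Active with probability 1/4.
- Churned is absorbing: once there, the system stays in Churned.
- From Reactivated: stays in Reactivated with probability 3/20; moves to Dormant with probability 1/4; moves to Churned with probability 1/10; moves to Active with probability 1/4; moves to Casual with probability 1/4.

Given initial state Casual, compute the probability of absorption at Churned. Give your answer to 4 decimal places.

0.2683

Let h(s) be the probability of absorption at Churned starting from transient state s. Then h(Churned) = 1 and h(Active) = 0. By first-step analysis:
h(Dormant) = 0.2·h(Dormant) + 0.2·0 + 0.3·h(Casual) + 0.05·1 + 0.25·h(Reactivated)
h(Casual) = 0.3·h(Dormant) + 0.25·0 + 0.1·h(Casual) + 0.1·1 + 0.25·h(Reactivated)
h(Reactivated) = 0.25·h(Dormant) + 0.25·0 + 0.25·h(Casual) + 0.1·1 + 0.15·h(Reactivated)
Solving: h(Dormant) = 0.2473, h(Casual) = 0.2683, h(Reactivated) = 0.2693.
Starting from Casual, the probability is 0.2683.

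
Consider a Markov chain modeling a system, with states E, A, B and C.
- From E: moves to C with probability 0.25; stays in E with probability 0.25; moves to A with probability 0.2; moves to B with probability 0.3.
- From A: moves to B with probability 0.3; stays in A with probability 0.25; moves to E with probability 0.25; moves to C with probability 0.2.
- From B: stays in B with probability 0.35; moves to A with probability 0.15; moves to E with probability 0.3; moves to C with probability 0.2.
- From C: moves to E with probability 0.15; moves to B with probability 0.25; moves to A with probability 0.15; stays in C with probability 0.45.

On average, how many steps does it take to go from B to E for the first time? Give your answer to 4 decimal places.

3.9735

Let t(s) be the expected number of steps to first reach E from state s, with t(E) = 0. Conditioning on the first step:
t(A) = 1 + 0.25·t(A) + 0.3·t(B) + 0.2·t(C)
t(B) = 1 + 0.15·t(A) + 0.35·t(B) + 0.2·t(C)
t(C) = 1 + 0.15·t(A) + 0.25·t(B) + 0.45·t(C)
Solving: t(A) = 4.1943, t(B) = 3.9735, t(C) = 4.7682.
Expected steps from B to E: 3.9735.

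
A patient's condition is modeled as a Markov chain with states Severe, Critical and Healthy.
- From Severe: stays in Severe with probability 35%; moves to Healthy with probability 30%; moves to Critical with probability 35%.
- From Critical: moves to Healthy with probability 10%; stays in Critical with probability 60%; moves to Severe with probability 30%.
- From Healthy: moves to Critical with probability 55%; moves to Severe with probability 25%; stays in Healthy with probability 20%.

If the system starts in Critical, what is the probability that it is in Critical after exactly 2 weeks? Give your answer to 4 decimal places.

Sum over the intermediate state after 1 week:
P = P(Critical→Severe)·P(Severe→Critical) + P(Critical→Critical)·P(Critical→Critical) + P(Critical→Healthy)·P(Healthy→Critical)
  = 0.3×0.35 + 0.6×0.6 + 0.1×0.55
  = 0.1050 + 0.3600 + 0.0550 = 0.5200

0.5200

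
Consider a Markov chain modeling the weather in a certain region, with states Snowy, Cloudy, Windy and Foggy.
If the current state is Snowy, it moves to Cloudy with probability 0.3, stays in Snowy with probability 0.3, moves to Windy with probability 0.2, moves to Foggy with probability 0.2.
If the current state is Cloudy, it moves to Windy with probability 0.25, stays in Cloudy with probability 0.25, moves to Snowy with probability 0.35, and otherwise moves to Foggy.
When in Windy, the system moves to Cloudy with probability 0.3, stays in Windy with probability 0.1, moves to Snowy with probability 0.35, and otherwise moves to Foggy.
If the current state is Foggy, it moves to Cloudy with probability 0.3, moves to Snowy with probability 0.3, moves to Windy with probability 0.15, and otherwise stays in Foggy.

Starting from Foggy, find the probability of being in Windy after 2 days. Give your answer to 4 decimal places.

0.1875

Propagate the distribution vector 2 days from Foggy.
After 0 days: (0.0000, 0.0000, 0.0000, 1.0000)
After 1 day: (0.3000, 0.3000, 0.1500, 0.2500)
After 2 days: (0.3225, 0.2850, 0.1875, 0.2050)
P(in Windy after 2 days) = 0.1875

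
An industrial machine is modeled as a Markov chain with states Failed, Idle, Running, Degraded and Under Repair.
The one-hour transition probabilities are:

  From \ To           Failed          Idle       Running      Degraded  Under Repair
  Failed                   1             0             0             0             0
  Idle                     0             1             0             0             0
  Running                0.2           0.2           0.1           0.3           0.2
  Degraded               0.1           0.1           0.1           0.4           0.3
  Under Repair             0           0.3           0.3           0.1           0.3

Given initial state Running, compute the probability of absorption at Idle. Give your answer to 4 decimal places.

Let h(s) be the probability of absorption at Idle starting from transient state s. Then h(Idle) = 1 and h(Failed) = 0. By first-step analysis:
h(Running) = 0.2·0 + 0.2·1 + 0.1·h(Running) + 0.3·h(Degraded) + 0.2·h(Under Repair)
h(Degraded) = 0.1·0 + 0.1·1 + 0.1·h(Running) + 0.4·h(Degraded) + 0.3·h(Under Repair)
h(Under Repair) = 0.3·1 + 0.3·h(Running) + 0.1·h(Degraded) + 0.3·h(Under Repair)
Solving: h(Running) = 0.6189, h(Degraded) = 0.6642, h(Under Repair) = 0.7887.
Starting from Running, the probability is 0.6189.

0.6189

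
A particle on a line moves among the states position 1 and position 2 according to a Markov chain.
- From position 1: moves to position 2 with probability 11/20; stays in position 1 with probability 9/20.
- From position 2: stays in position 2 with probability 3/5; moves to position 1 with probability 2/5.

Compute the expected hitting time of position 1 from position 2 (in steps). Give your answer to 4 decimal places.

2.5000

Let t(s) be the expected number of steps to first reach position 1 from state s, with t(position 1) = 0. Conditioning on the first step:
t(position 2) = 1 + 0.6·t(position 2)
Solving: t(position 2) = 2.5000.
Expected steps from position 2 to position 1: 2.5000.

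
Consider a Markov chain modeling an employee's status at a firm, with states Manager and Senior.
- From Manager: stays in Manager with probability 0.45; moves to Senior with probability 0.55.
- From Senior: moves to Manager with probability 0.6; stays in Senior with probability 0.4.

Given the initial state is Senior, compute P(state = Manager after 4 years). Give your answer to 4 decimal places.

0.5215

Propagate the distribution vector 4 years from Senior.
After 0 years: (0.0000, 1.0000)
After 1 year: (0.6000, 0.4000)
After 2 years: (0.5100, 0.4900)
After 3 years: (0.5235, 0.4765)
After 4 years: (0.5215, 0.4785)
P(in Manager after 4 years) = 0.5215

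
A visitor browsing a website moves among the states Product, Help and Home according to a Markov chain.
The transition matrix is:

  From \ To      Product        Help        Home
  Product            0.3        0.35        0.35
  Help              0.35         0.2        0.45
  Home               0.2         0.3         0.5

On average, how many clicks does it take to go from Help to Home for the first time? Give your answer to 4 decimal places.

2.4000

Let t(s) be the expected number of clicks to first reach Home from state s, with t(Home) = 0. Conditioning on the first click:
t(Product) = 1 + 0.3·t(Product) + 0.35·t(Help)
t(Help) = 1 + 0.35·t(Product) + 0.2·t(Help)
Solving: t(Product) = 2.6286, t(Help) = 2.4000.
Expected clicks from Help to Home: 2.4000.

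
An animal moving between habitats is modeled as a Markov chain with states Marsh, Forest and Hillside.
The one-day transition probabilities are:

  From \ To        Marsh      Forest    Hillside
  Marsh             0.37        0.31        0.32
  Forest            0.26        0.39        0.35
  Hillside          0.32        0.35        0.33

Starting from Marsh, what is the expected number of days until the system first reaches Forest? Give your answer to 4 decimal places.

3.0967

Let t(s) be the expected number of days to first reach Forest from state s, with t(Forest) = 0. Conditioning on the first day:
t(Marsh) = 1 + 0.37·t(Marsh) + 0.32·t(Hillside)
t(Hillside) = 1 + 0.32·t(Marsh) + 0.33·t(Hillside)
Solving: t(Marsh) = 3.0967, t(Hillside) = 2.9715.
Expected days from Marsh to Forest: 3.0967.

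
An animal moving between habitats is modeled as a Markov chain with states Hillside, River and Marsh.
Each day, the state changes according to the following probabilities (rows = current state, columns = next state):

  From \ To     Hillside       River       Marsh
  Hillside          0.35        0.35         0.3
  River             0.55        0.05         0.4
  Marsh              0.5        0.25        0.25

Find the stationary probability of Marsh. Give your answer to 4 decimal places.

Let the stationary distribution be π with π = πP and π_1 + π_2 + π_3 = 1.
π_1 = 0.35·π_1 + 0.55·π_2 + 0.5·π_3
π_2 = 0.35·π_1 + 0.05·π_2 + 0.25·π_3
Solving with the normalization constraint gives π = (0.4455, 0.2455, 0.3091).
So the stationary probability of Marsh is 0.3091.

0.3091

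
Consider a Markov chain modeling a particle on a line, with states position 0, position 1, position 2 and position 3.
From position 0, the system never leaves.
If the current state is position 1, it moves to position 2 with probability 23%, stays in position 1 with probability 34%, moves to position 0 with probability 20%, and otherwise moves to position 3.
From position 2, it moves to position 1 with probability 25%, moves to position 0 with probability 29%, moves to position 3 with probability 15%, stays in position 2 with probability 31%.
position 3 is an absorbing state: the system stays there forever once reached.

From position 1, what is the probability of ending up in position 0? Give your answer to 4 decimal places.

0.5145

Let h(s) be the probability of absorption at position 0 starting from transient state s. Then h(position 0) = 1 and h(position 3) = 0. By first-step analysis:
h(position 1) = 0.2·1 + 0.34·h(position 1) + 0.23·h(position 2) + 0.23·0
h(position 2) = 0.29·1 + 0.25·h(position 1) + 0.31·h(position 2) + 0.15·0
Solving: h(position 1) = 0.5145, h(position 2) = 0.6067.
Starting from position 1, the probability is 0.5145.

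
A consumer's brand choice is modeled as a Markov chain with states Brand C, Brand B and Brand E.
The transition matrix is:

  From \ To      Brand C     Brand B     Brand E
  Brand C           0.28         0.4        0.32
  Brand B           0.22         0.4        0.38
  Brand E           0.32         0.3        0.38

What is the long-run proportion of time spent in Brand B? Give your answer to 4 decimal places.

0.3636

Let the stationary distribution be π with π = πP and π_1 + π_2 + π_3 = 1.
π_1 = 0.28·π_1 + 0.22·π_2 + 0.32·π_3
π_2 = 0.4·π_1 + 0.4·π_2 + 0.3·π_3
Solving with the normalization constraint gives π = (0.2727, 0.3636, 0.3636).
So the stationary probability of Brand B is 0.3636.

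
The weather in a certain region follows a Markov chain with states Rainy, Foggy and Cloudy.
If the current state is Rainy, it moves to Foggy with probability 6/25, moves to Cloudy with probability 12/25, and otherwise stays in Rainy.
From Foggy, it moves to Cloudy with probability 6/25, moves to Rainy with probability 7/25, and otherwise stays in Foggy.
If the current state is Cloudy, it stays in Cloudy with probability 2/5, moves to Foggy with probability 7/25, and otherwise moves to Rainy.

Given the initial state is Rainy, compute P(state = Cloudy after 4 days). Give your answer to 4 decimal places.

Propagate the distribution vector 4 days from Rainy.
After 0 days: (1.0000, 0.0000, 0.0000)
After 1 day: (0.2800, 0.2400, 0.4800)
After 2 days: (0.2992, 0.3168, 0.3840)
After 3 days: (0.2954, 0.3314, 0.3732)
After 4 days: (0.2949, 0.3345, 0.3706)
P(in Cloudy after 4 days) = 0.3706

0.3706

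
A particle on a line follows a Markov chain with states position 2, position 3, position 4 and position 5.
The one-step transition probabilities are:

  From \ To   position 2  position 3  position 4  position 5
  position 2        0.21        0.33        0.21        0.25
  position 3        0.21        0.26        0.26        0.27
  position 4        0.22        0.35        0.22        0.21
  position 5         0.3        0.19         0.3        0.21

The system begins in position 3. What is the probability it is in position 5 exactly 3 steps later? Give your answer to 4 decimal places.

Propagate the distribution vector 3 steps from position 3.
After 0 steps: (0.0000, 1.0000, 0.0000, 0.0000)
After 1 step: (0.2100, 0.2600, 0.2600, 0.2700)
After 2 steps: (0.2369, 0.2792, 0.2499, 0.2340)
After 3 steps: (0.2336, 0.2827, 0.2475, 0.2362)
P(in position 5 after 3 steps) = 0.2362

0.2362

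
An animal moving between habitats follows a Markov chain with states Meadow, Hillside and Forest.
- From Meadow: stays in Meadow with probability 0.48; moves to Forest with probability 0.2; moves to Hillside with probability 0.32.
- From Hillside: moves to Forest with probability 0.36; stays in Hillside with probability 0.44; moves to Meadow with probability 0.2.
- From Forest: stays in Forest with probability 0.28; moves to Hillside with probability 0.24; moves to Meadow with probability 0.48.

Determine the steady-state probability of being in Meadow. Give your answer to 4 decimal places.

0.3852

Let the stationary distribution be π with π = πP and π_1 + π_2 + π_3 = 1.
π_1 = 0.48·π_1 + 0.2·π_2 + 0.48·π_3
π_2 = 0.32·π_1 + 0.44·π_2 + 0.24·π_3
Solving with the normalization constraint gives π = (0.3852, 0.3385, 0.2763).
So the stationary probability of Meadow is 0.3852.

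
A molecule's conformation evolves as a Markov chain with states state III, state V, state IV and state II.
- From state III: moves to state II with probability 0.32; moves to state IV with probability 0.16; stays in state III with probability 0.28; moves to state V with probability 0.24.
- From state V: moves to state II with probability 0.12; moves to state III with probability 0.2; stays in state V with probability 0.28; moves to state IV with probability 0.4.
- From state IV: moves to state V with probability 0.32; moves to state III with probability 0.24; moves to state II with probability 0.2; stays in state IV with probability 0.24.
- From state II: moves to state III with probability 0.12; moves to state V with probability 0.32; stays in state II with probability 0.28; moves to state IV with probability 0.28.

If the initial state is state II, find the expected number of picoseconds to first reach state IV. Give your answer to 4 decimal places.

Let t(s) be the expected number of picoseconds to first reach state IV from state s, with t(state IV) = 0. Conditioning on the first picosecond:
t(state III) = 1 + 0.28·t(state III) + 0.24·t(state V) + 0.32·t(state II)
t(state V) = 1 + 0.2·t(state III) + 0.28·t(state V) + 0.12·t(state II)
t(state II) = 1 + 0.12·t(state III) + 0.32·t(state V) + 0.28·t(state II)
Solving: t(state III) = 3.9097, t(state V) = 3.0402, t(state II) = 3.3917.
Expected picoseconds from state II to state IV: 3.3917.

3.3917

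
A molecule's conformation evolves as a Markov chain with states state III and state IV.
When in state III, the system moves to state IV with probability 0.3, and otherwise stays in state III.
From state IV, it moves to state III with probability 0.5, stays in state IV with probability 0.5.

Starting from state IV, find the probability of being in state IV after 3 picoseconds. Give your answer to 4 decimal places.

0.3800

Propagate the distribution vector 3 picoseconds from state IV.
After 0 picoseconds: (0.0000, 1.0000)
After 1 picosecond: (0.5000, 0.5000)
After 2 picoseconds: (0.6000, 0.4000)
After 3 picoseconds: (0.6200, 0.3800)
P(in state IV after 3 picoseconds) = 0.3800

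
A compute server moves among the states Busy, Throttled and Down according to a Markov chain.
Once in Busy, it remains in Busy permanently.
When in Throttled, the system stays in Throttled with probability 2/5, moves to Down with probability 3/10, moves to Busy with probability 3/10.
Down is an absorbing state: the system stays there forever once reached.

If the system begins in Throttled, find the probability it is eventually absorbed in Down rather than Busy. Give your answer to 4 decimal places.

0.5000

Let h(s) be the probability of absorption at Down starting from transient state s. Then h(Down) = 1 and h(Busy) = 0. By first-step analysis:
h(Throttled) = 0.3·0 + 0.4·h(Throttled) + 0.3·1
Solving: h(Throttled) = 0.5000.
Starting from Throttled, the probability is 0.5000.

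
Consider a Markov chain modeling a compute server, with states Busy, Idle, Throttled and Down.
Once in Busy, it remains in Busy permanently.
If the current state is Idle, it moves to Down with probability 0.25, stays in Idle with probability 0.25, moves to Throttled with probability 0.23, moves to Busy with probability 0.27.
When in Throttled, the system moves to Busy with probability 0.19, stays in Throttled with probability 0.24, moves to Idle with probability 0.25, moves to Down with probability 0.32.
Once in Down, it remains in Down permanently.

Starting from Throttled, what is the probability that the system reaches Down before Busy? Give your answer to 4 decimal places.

Let h(s) be the probability of absorption at Down starting from transient state s. Then h(Down) = 1 and h(Busy) = 0. By first-step analysis:
h(Idle) = 0.27·0 + 0.25·h(Idle) + 0.23·h(Throttled) + 0.25·1
h(Throttled) = 0.19·0 + 0.25·h(Idle) + 0.24·h(Throttled) + 0.32·1
Solving: h(Idle) = 0.5143, h(Throttled) = 0.5902.
Starting from Throttled, the probability is 0.5902.

0.5902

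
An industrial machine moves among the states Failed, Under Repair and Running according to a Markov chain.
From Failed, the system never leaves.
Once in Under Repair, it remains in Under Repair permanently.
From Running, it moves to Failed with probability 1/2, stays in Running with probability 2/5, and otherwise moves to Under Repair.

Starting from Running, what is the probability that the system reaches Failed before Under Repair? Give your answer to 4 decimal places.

Let h(s) be the probability of absorption at Failed starting from transient state s. Then h(Failed) = 1 and h(Under Repair) = 0. By first-step analysis:
h(Running) = 0.5·1 + 0.1·0 + 0.4·h(Running)
Solving: h(Running) = 0.8333.
Starting from Running, the probability is 0.8333.

0.8333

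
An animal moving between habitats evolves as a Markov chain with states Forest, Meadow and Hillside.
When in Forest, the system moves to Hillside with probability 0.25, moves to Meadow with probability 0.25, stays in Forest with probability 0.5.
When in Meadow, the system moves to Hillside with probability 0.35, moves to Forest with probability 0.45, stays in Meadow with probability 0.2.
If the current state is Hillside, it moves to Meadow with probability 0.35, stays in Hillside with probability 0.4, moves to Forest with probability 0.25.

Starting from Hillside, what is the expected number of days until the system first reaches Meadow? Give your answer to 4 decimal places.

Let t(s) be the expected number of days to first reach Meadow from state s, with t(Meadow) = 0. Conditioning on the first day:
t(Forest) = 1 + 0.5·t(Forest) + 0.25·t(Hillside)
t(Hillside) = 1 + 0.25·t(Forest) + 0.4·t(Hillside)
Solving: t(Forest) = 3.5789, t(Hillside) = 3.1579.
Expected days from Hillside to Meadow: 3.1579.

3.1579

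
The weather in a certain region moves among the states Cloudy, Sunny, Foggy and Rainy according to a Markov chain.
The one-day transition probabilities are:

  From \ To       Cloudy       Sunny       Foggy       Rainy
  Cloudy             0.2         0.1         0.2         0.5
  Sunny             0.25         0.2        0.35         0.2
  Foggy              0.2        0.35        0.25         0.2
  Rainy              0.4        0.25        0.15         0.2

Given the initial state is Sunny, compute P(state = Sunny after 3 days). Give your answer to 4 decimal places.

Propagate the distribution vector 3 days from Sunny.
After 0 days: (0.0000, 1.0000, 0.0000, 0.0000)
After 1 day: (0.2500, 0.2000, 0.3500, 0.2000)
After 2 days: (0.2500, 0.2375, 0.2375, 0.2750)
After 3 days: (0.2669, 0.2244, 0.2338, 0.2750)
P(in Sunny after 3 days) = 0.2244

0.2244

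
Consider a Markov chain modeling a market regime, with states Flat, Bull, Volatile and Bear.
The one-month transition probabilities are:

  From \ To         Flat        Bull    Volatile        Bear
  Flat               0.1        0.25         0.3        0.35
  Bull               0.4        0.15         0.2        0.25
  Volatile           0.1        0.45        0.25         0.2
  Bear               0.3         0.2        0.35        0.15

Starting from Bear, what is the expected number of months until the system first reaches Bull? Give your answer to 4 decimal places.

3.4817

Let t(s) be the expected number of months to first reach Bull from state s, with t(Bull) = 0. Conditioning on the first month:
t(Flat) = 1 + 0.1·t(Flat) + 0.3·t(Volatile) + 0.35·t(Bear)
t(Volatile) = 1 + 0.1·t(Flat) + 0.25·t(Volatile) + 0.2·t(Bear)
t(Bear) = 1 + 0.3·t(Flat) + 0.35·t(Volatile) + 0.15·t(Bear)
Solving: t(Flat) = 3.3688, t(Volatile) = 2.7110, t(Bear) = 3.4817.
Expected months from Bear to Bull: 3.4817.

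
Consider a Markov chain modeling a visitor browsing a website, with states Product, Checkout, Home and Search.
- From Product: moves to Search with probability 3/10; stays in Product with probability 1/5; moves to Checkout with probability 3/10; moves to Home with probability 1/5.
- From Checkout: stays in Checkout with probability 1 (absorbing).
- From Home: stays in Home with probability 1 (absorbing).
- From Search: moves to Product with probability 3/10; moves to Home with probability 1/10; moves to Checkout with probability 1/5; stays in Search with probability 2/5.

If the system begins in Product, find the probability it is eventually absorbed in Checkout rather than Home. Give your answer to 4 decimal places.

0.6154

Let h(s) be the probability of absorption at Checkout starting from transient state s. Then h(Checkout) = 1 and h(Home) = 0. By first-step analysis:
h(Product) = 0.2·h(Product) + 0.3·1 + 0.2·0 + 0.3·h(Search)
h(Search) = 0.3·h(Product) + 0.2·1 + 0.1·0 + 0.4·h(Search)
Solving: h(Product) = 0.6154, h(Search) = 0.6410.
Starting from Product, the probability is 0.6154.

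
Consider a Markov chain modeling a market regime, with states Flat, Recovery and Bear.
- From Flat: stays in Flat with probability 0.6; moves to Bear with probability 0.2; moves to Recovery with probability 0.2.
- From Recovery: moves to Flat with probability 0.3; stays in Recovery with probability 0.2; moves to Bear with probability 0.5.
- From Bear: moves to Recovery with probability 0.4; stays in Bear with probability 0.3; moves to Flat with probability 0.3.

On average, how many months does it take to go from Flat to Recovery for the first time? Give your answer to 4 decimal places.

4.0909

Let t(s) be the expected number of months to first reach Recovery from state s, with t(Recovery) = 0. Conditioning on the first month:
t(Flat) = 1 + 0.6·t(Flat) + 0.2·t(Bear)
t(Bear) = 1 + 0.3·t(Flat) + 0.3·t(Bear)
Solving: t(Flat) = 4.0909, t(Bear) = 3.1818.
Expected months from Flat to Recovery: 4.0909.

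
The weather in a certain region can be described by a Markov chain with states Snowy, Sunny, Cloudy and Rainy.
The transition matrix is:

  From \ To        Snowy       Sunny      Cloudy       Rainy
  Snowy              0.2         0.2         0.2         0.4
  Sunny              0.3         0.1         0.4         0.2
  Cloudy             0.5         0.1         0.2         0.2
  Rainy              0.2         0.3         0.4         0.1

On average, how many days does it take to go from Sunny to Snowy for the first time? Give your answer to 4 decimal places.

2.8696

Let t(s) be the expected number of days to first reach Snowy from state s, with t(Snowy) = 0. Conditioning on the first day:
t(Sunny) = 1 + 0.1·t(Sunny) + 0.4·t(Cloudy) + 0.2·t(Rainy)
t(Cloudy) = 1 + 0.1·t(Sunny) + 0.2·t(Cloudy) + 0.2·t(Rainy)
t(Rainy) = 1 + 0.3·t(Sunny) + 0.4·t(Cloudy) + 0.1·t(Rainy)
Solving: t(Sunny) = 2.8696, t(Cloudy) = 2.3913, t(Rainy) = 3.1304.
Expected days from Sunny to Snowy: 2.8696.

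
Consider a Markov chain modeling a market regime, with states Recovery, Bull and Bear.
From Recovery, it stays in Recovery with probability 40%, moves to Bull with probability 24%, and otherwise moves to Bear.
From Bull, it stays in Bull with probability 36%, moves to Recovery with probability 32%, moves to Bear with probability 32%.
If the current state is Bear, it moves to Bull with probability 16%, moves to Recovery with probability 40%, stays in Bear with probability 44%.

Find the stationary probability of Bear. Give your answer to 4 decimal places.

Let the stationary distribution be π with π = πP and π_1 + π_2 + π_3 = 1.
π_1 = 0.4·π_1 + 0.32·π_2 + 0.4·π_3
π_2 = 0.24·π_1 + 0.36·π_2 + 0.16·π_3
Solving with the normalization constraint gives π = (0.3810, 0.2381, 0.3810).
So the stationary probability of Bear is 0.3810.

0.3810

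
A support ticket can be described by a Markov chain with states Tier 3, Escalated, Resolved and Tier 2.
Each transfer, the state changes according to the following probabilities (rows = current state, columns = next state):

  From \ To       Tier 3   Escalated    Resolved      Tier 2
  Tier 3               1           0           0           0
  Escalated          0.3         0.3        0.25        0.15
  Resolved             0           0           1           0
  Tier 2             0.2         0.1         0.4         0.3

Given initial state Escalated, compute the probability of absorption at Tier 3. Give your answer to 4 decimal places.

Let h(s) be the probability of absorption at Tier 3 starting from transient state s. Then h(Tier 3) = 1 and h(Resolved) = 0. By first-step analysis:
h(Escalated) = 0.3·1 + 0.3·h(Escalated) + 0.25·0 + 0.15·h(Tier 2)
h(Tier 2) = 0.2·1 + 0.1·h(Escalated) + 0.4·0 + 0.3·h(Tier 2)
Solving: h(Escalated) = 0.5053, h(Tier 2) = 0.3579.
Starting from Escalated, the probability is 0.5053.

0.5053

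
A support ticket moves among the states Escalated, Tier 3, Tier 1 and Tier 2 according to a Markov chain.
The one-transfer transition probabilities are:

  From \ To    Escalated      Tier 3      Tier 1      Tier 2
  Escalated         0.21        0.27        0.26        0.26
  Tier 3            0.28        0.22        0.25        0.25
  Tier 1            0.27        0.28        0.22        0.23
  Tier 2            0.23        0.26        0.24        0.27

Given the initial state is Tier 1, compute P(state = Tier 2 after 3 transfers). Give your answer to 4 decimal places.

Propagate the distribution vector 3 transfers from Tier 1.
After 0 transfers: (0.0000, 0.0000, 1.0000, 0.0000)
After 1 transfer: (0.2700, 0.2800, 0.2200, 0.2300)
After 2 transfers: (0.2474, 0.2559, 0.2438, 0.2529)
After 3 transfers: (0.2476, 0.2571, 0.2426, 0.2527)
P(in Tier 2 after 3 transfers) = 0.2527

0.2527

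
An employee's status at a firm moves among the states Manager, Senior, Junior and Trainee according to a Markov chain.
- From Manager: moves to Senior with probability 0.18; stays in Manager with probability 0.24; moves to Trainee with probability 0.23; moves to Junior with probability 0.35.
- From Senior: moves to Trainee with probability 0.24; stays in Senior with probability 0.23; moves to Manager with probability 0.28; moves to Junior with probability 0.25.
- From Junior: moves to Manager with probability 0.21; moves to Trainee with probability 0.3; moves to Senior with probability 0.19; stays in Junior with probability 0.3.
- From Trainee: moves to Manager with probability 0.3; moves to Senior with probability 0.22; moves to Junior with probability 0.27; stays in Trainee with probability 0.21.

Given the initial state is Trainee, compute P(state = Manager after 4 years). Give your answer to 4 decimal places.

0.2541

Propagate the distribution vector 4 years from Trainee.
After 0 years: (0.0000, 0.0000, 0.0000, 1.0000)
After 1 year: (0.3000, 0.2200, 0.2700, 0.2100)
After 2 years: (0.2533, 0.2021, 0.2977, 0.2469)
After 3 years: (0.2540, 0.2030, 0.2952, 0.2479)
After 4 years: (0.2541, 0.2030, 0.2951, 0.2477)
P(in Manager after 4 years) = 0.2541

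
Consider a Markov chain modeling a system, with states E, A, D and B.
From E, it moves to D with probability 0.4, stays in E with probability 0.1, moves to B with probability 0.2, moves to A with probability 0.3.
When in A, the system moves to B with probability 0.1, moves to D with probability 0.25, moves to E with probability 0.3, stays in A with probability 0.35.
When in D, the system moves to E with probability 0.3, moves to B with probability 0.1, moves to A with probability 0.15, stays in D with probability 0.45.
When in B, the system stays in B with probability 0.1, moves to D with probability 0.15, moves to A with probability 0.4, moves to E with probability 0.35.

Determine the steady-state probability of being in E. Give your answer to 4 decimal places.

0.2552

Let the stationary distribution be π with π = πP and π_1 + π_2 + π_3 + π_4 = 1.
π_1 = 0.1·π_1 + 0.3·π_2 + 0.3·π_3 + 0.35·π_4
π_2 = 0.3·π_1 + 0.35·π_2 + 0.15·π_3 + 0.4·π_4
π_3 = 0.4·π_1 + 0.25·π_2 + 0.45·π_3 + 0.15·π_4
Solving with the normalization constraint gives π = (0.2552, 0.2746, 0.3447, 0.1255).
So the stationary probability of E is 0.2552.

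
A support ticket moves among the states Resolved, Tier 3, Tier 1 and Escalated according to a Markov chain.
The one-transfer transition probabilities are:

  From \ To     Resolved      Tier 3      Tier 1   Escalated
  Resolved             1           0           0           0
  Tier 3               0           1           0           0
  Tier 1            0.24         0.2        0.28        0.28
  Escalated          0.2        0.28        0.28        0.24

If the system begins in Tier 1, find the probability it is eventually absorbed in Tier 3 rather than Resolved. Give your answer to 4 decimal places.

Let h(s) be the probability of absorption at Tier 3 starting from transient state s. Then h(Tier 3) = 1 and h(Resolved) = 0. By first-step analysis:
h(Tier 1) = 0.24·0 + 0.2·1 + 0.28·h(Tier 1) + 0.28·h(Escalated)
h(Escalated) = 0.2·0 + 0.28·1 + 0.28·h(Tier 1) + 0.24·h(Escalated)
Solving: h(Tier 1) = 0.4915, h(Escalated) = 0.5495.
Starting from Tier 1, the probability is 0.4915.

0.4915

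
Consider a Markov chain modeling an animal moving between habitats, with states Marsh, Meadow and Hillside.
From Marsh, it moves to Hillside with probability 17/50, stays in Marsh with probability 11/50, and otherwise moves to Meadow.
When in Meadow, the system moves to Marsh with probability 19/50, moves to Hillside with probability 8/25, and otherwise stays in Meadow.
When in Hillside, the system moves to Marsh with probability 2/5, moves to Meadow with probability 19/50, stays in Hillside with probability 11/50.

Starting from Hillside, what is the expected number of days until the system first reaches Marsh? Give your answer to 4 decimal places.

Let t(s) be the expected number of days to first reach Marsh from state s, with t(Marsh) = 0. Conditioning on the first day:
t(Meadow) = 1 + 0.3·t(Meadow) + 0.32·t(Hillside)
t(Hillside) = 1 + 0.38·t(Meadow) + 0.22·t(Hillside)
Solving: t(Meadow) = 2.5919, t(Hillside) = 2.5448.
Expected days from Hillside to Marsh: 2.5448.

2.5448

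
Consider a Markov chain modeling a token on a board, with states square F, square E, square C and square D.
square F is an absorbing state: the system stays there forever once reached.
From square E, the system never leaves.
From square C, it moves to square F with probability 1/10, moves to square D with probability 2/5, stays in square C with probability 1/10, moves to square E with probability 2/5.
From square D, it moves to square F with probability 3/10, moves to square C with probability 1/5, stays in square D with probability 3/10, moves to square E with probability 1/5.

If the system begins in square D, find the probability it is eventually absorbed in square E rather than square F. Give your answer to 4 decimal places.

Let h(s) be the probability of absorption at square E starting from transient state s. Then h(square E) = 1 and h(square F) = 0. By first-step analysis:
h(square C) = 0.1·0 + 0.4·1 + 0.1·h(square C) + 0.4·h(square D)
h(square D) = 0.3·0 + 0.2·1 + 0.2·h(square C) + 0.3·h(square D)
Solving: h(square C) = 0.6545, h(square D) = 0.4727.
Starting from square D, the probability is 0.4727.

0.4727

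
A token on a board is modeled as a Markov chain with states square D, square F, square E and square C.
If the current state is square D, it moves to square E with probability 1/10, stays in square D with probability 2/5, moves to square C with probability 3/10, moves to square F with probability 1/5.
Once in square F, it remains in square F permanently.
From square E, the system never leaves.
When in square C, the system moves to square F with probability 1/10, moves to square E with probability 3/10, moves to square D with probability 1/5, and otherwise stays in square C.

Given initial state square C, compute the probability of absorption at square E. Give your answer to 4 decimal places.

Let h(s) be the probability of absorption at square E starting from transient state s. Then h(square E) = 1 and h(square F) = 0. By first-step analysis:
h(square D) = 0.4·h(square D) + 0.2·0 + 0.1·1 + 0.3·h(square C)
h(square C) = 0.2·h(square D) + 0.1·0 + 0.3·1 + 0.4·h(square C)
Solving: h(square D) = 0.5000, h(square C) = 0.6667.
Starting from square C, the probability is 0.6667.

0.6667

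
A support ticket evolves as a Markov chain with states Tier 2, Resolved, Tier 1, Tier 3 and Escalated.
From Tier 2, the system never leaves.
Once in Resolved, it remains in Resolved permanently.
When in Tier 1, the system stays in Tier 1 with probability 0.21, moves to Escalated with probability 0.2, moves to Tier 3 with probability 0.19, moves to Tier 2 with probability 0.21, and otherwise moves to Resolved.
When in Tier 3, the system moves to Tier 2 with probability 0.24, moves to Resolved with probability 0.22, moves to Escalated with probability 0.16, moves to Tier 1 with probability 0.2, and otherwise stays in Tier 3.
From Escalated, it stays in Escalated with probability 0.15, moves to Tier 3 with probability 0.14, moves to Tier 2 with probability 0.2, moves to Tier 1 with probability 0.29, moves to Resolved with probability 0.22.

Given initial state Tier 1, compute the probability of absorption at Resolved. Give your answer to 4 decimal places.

0.4847

Let h(s) be the probability of absorption at Resolved starting from transient state s. Then h(Resolved) = 1 and h(Tier 2) = 0. By first-step analysis:
h(Tier 1) = 0.21·0 + 0.19·1 + 0.21·h(Tier 1) + 0.19·h(Tier 3) + 0.2·h(Escalated)
h(Tier 3) = 0.24·0 + 0.22·1 + 0.2·h(Tier 1) + 0.18·h(Tier 3) + 0.16·h(Escalated)
h(Escalated) = 0.2·0 + 0.22·1 + 0.29·h(Tier 1) + 0.14·h(Tier 3) + 0.15·h(Escalated)
Solving: h(Tier 1) = 0.4847, h(Tier 3) = 0.4849, h(Escalated) = 0.5041.
Starting from Tier 1, the probability is 0.4847.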